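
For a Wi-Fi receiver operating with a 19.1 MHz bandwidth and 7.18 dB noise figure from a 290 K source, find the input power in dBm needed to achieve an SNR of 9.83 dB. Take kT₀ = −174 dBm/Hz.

Sensitivity = −174 + 10 log₁₀(B) + NF + SNR_min
= −174 + 72.81 + 7.18 + 9.83
= −84.18 dBm → −84.2 dBm

−84.2 dBm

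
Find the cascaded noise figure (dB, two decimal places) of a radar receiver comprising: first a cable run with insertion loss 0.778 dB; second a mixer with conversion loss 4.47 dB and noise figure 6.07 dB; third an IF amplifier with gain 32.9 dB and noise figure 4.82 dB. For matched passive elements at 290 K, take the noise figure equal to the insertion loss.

Convert to linear (a loss of L dB is a gain of −L dB): F_i = 10^(NF_i/10), G_i = 10^(G_i,dB/10)
  Stage 1: F_1 = 10^(0.778/10) = 1.196, G_1 = 10^(−0.778/10) = 0.8360
  Stage 2: F_2 = 10^(6.07/10) = 4.046, G_2 = 10^(−4.47/10) = 0.3573
  Stage 3: F_3 = 10^(4.82/10) = 3.034, G_3 = 10^(32.9/10) = 1950
Friis cascade:
  F = 1.196 + (4.046 − 1)/0.8360 + (3.034 − 1)/0.2987 = 11.65
NF = 10 log₁₀(11.65) = 10.66 dB

10.66 dB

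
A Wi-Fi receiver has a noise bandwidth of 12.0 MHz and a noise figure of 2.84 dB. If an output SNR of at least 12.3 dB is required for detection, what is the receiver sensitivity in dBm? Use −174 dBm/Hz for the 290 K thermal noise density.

−88.1 dBm

Sensitivity = −174 + 10 log₁₀(B) + NF + SNR_min
= −174 + 70.79 + 2.84 + 12.3
= −88.07 dBm → −88.1 dBm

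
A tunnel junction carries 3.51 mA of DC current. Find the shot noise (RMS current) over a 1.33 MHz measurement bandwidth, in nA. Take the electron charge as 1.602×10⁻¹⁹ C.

38.7 nA

I_n = √(2qI·B)
2qI·B = 2 × 1.602×10⁻¹⁹ × 3.51×10⁻³ × 1.33×10⁶ = 1.50×10⁻¹⁵ A²
I_n = √(1.50×10⁻¹⁵) = 3.87×10⁻⁸ A = 38.7 nA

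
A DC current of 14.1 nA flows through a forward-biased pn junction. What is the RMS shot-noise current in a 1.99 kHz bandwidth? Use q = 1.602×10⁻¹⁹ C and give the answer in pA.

3.00 pA

I_n = √(2qI·B)
2qI·B = 2 × 1.602×10⁻¹⁹ × 1.41×10⁻⁸ × 1.99×10³ = 8.99×10⁻²⁴ A²
I_n = √(8.99×10⁻²⁴) = 3.00×10⁻¹² A = 3.00 pA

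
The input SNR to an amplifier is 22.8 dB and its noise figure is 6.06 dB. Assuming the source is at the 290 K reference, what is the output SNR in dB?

16.74 dB

By definition F = SNR_in/SNR_out, so in dB: SNR_out = SNR_in − NF
SNR_out = 22.8 − 6.06 = 16.74 dB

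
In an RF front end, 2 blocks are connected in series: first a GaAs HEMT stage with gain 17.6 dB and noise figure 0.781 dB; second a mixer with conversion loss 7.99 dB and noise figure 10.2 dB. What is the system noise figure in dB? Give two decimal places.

Convert to linear (a loss of L dB is a gain of −L dB): F_i = 10^(NF_i/10), G_i = 10^(G_i,dB/10)
  Stage 1: F_1 = 10^(0.781/10) = 1.197, G_1 = 10^(17.6/10) = 57.54
  Stage 2: F_2 = 10^(10.2/10) = 10.47, G_2 = 10^(−7.99/10) = 0.1589
Friis cascade:
  F = 1.197 + (10.47 − 1)/57.54 = 1.362
NF = 10 log₁₀(1.362) = 1.34 dB

1.34 dB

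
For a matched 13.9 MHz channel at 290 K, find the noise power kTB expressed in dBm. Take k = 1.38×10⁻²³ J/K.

P_n = kTB = 1.38×10⁻²³ × 290 × 1.39×10⁷ = 5.56×10⁻¹⁴ W
In dBm: 10 log₁₀(5.56×10⁻¹⁴ / 10⁻³) = −102.5 dBm

−102.5 dBm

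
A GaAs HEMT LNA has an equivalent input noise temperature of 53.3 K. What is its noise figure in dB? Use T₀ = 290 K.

F = 1 + T_e/T₀ = 1 + 53.3/290 = 1.18379
NF = 10 log₁₀(1.18379) = 0.733 dB

0.733 dB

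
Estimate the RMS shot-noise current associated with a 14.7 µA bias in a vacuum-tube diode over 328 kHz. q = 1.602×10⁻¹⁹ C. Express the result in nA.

1.24 nA

I_n = √(2qI·B)
2qI·B = 2 × 1.602×10⁻¹⁹ × 1.47×10⁻⁵ × 3.28×10⁵ = 1.54×10⁻¹⁸ A²
I_n = √(1.54×10⁻¹⁸) = 1.24×10⁻⁹ A = 1.24 nA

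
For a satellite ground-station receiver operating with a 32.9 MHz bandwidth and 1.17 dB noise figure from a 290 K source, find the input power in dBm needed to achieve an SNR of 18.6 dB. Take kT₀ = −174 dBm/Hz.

−79.1 dBm

Sensitivity = −174 + 10 log₁₀(B) + NF + SNR_min
= −174 + 75.17 + 1.17 + 18.6
= −79.06 dBm → −79.1 dBm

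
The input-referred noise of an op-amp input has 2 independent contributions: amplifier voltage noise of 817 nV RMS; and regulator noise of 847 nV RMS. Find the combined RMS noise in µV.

Uncorrelated sources add in power (mean-square): V_tot = √(ΣV_i²)
V_tot = √[(8.17×10⁻⁷)² + (8.47×10⁻⁷)²] = 1.18×10⁻⁶ V = 1.18 µV

1.18 µV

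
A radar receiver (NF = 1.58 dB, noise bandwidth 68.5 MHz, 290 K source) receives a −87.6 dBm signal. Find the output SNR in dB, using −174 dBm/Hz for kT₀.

6.5 dB

Noise floor: N = −174 + 10 log₁₀(B) + NF
10 log₁₀(6.85×10⁷) = 78.36 dB
N = −174 + 78.36 + 1.58 = −94.06 dBm
SNR = P_sig − N = −87.6 − (−94.06) = 6.46 dB → 6.5 dB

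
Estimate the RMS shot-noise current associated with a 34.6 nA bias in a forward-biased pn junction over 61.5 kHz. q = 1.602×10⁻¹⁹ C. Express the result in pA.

26.1 pA

I_n = √(2qI·B)
2qI·B = 2 × 1.602×10⁻¹⁹ × 3.46×10⁻⁸ × 6.15×10⁴ = 6.82×10⁻²² A²
I_n = √(6.82×10⁻²²) = 2.61×10⁻¹¹ A = 26.1 pA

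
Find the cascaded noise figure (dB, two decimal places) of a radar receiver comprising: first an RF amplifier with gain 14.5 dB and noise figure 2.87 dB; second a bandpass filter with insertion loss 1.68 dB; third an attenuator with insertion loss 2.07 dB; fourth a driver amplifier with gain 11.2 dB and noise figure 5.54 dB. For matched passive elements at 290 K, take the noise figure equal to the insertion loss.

Convert to linear (a loss of L dB is a gain of −L dB): F_i = 10^(NF_i/10), G_i = 10^(G_i,dB/10)
  Stage 1: F_1 = 10^(2.87/10) = 1.936, G_1 = 10^(14.5/10) = 28.18
  Stage 2: F_2 = 10^(1.68/10) = 1.472, G_2 = 10^(−1.68/10) = 0.6792
  Stage 3: F_3 = 10^(2.07/10) = 1.611, G_3 = 10^(−2.07/10) = 0.6209
  Stage 4: F_4 = 10^(5.54/10) = 3.581, G_4 = 10^(11.2/10) = 13.18
Friis cascade:
  F = 1.936 + (1.472 − 1)/28.18 + (1.611 − 1)/19.14 + (3.581 − 1)/11.89 = 2.202
NF = 10 log₁₀(2.202) = 3.43 dB

3.43 dB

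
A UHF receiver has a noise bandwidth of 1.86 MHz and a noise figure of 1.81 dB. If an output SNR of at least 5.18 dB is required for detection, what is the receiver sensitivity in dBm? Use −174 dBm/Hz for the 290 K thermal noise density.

−104.3 dBm

Sensitivity = −174 + 10 log₁₀(B) + NF + SNR_min
= −174 + 62.7 + 1.81 + 5.18
= −104.31 dBm → −104.3 dBm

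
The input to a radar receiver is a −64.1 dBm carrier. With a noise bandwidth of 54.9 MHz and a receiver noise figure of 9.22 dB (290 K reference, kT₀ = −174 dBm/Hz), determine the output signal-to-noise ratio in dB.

23.3 dB

Noise floor: N = −174 + 10 log₁₀(B) + NF
10 log₁₀(5.49×10⁷) = 77.4 dB
N = −174 + 77.4 + 9.22 = −87.38 dBm
SNR = P_sig − N = −64.1 − (−87.38) = 23.28 dB → 23.3 dB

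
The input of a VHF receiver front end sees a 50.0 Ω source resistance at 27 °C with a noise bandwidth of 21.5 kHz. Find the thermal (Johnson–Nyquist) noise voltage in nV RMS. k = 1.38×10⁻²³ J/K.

133 nV

T = 27 °C + 273.15 = 300.15 K
V_n = √(4kTRB)
4kTRB = 4 × 1.38×10⁻²³ × 300.15 × 5.00×10¹ × 2.15×10⁴ = 1.78×10⁻¹⁴ V²
V_n = √(1.78×10⁻¹⁴) = 1.33×10⁻⁷ V = 133 nV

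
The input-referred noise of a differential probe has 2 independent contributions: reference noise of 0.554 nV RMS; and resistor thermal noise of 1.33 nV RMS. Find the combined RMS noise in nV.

1.44 nV

Uncorrelated sources add in power (mean-square): V_tot = √(ΣV_i²)
V_tot = √[(5.54×10⁻¹⁰)² + (1.33×10⁻⁹)²] = 1.44×10⁻⁹ V = 1.44 nV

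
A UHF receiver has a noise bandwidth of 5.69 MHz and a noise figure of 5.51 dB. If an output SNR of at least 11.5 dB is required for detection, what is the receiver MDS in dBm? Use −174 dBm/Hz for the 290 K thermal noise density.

Sensitivity = −174 + 10 log₁₀(B) + NF + SNR_min
= −174 + 67.55 + 5.51 + 11.5
= −89.44 dBm → −89.4 dBm

−89.4 dBm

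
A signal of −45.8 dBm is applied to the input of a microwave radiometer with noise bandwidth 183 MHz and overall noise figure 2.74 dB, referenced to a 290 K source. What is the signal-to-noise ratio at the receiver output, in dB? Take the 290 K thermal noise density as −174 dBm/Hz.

42.8 dB

Noise floor: N = −174 + 10 log₁₀(B) + NF
10 log₁₀(1.83×10⁸) = 82.62 dB
N = −174 + 82.62 + 2.74 = −88.64 dBm
SNR = P_sig − N = −45.8 − (−88.64) = 42.84 dB → 42.8 dB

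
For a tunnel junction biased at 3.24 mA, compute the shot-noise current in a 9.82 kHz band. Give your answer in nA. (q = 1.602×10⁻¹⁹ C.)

I_n = √(2qI·B)
2qI·B = 2 × 1.602×10⁻¹⁹ × 3.24×10⁻³ × 9.82×10³ = 1.02×10⁻¹⁷ A²
I_n = √(1.02×10⁻¹⁷) = 3.19×10⁻⁹ A = 3.19 nA

3.19 nA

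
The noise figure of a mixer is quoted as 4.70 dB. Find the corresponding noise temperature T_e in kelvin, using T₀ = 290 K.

F = 10^(4.70/10) = 2.95121
T_e = (F − 1)·T₀ = (2.95121 − 1) × 290 = 566 K

566 K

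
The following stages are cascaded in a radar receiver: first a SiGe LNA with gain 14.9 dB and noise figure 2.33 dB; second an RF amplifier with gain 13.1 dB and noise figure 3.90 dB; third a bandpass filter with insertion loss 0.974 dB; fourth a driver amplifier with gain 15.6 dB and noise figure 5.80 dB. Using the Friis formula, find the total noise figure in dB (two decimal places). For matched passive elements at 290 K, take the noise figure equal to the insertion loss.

Convert to linear (a loss of L dB is a gain of −L dB): F_i = 10^(NF_i/10), G_i = 10^(G_i,dB/10)
  Stage 1: F_1 = 10^(2.33/10) = 1.710, G_1 = 10^(14.9/10) = 30.90
  Stage 2: F_2 = 10^(3.90/10) = 2.455, G_2 = 10^(13.1/10) = 20.42
  Stage 3: F_3 = 10^(0.974/10) = 1.251, G_3 = 10^(−0.974/10) = 0.7991
  Stage 4: F_4 = 10^(5.80/10) = 3.802, G_4 = 10^(15.6/10) = 36.31
Friis cascade:
  F = 1.710 + (2.455 − 1)/30.90 + (1.251 − 1)/631.0 + (3.802 − 1)/504.2 = 1.763
NF = 10 log₁₀(1.763) = 2.46 dB

2.46 dB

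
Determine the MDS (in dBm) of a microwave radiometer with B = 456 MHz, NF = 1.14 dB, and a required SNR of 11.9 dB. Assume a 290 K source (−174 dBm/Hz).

−74.4 dBm

Sensitivity = −174 + 10 log₁₀(B) + NF + SNR_min
= −174 + 86.59 + 1.14 + 11.9
= −74.37 dBm → −74.4 dBm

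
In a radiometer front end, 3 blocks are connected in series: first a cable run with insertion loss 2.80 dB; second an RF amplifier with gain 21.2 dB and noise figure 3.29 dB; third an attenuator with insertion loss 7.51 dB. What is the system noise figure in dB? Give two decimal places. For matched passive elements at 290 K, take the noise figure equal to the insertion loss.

6.16 dB

Convert to linear (a loss of L dB is a gain of −L dB): F_i = 10^(NF_i/10), G_i = 10^(G_i,dB/10)
  Stage 1: F_1 = 10^(2.80/10) = 1.905, G_1 = 10^(−2.80/10) = 0.5248
  Stage 2: F_2 = 10^(3.29/10) = 2.133, G_2 = 10^(21.2/10) = 131.8
  Stage 3: F_3 = 10^(7.51/10) = 5.636, G_3 = 10^(−7.51/10) = 0.1774
Friis cascade:
  F = 1.905 + (2.133 − 1)/0.5248 + (5.636 − 1)/69.18 = 4.131
NF = 10 log₁₀(4.131) = 6.16 dB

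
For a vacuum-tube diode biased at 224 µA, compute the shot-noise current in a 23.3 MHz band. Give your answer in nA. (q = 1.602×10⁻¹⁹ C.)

40.9 nA

I_n = √(2qI·B)
2qI·B = 2 × 1.602×10⁻¹⁹ × 2.24×10⁻⁴ × 2.33×10⁷ = 1.67×10⁻¹⁵ A²
I_n = √(1.67×10⁻¹⁵) = 4.09×10⁻⁸ A = 40.9 nA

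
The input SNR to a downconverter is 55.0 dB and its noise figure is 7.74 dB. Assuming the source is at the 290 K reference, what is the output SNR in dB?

47.26 dB

By definition F = SNR_in/SNR_out, so in dB: SNR_out = SNR_in − NF
SNR_out = 55.0 − 7.74 = 47.26 dB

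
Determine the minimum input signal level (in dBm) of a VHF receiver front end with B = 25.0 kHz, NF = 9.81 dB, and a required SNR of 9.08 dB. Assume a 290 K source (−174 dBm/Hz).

−111.1 dBm

Sensitivity = −174 + 10 log₁₀(B) + NF + SNR_min
= −174 + 43.98 + 9.81 + 9.08
= −111.13 dBm → −111.1 dBm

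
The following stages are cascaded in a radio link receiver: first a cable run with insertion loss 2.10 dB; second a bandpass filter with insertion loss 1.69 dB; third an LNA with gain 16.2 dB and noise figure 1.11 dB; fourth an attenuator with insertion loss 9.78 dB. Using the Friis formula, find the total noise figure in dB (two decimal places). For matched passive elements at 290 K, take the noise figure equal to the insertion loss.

5.54 dB

Convert to linear (a loss of L dB is a gain of −L dB): F_i = 10^(NF_i/10), G_i = 10^(G_i,dB/10)
  Stage 1: F_1 = 10^(2.10/10) = 1.622, G_1 = 10^(−2.10/10) = 0.6166
  Stage 2: F_2 = 10^(1.69/10) = 1.476, G_2 = 10^(−1.69/10) = 0.6776
  Stage 3: F_3 = 10^(1.11/10) = 1.291, G_3 = 10^(16.2/10) = 41.69
  Stage 4: F_4 = 10^(9.78/10) = 9.506, G_4 = 10^(−9.78/10) = 0.1052
Friis cascade:
  F = 1.622 + (1.476 − 1)/0.6166 + (1.291 − 1)/0.4178 + (9.506 − 1)/17.42 = 3.579
NF = 10 log₁₀(3.579) = 5.54 dB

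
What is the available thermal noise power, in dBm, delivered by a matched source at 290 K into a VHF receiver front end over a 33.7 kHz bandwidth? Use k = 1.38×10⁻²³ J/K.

P_n = kTB = 1.38×10⁻²³ × 290 × 3.37×10⁴ = 1.35×10⁻¹⁶ W
In dBm: 10 log₁₀(1.35×10⁻¹⁶ / 10⁻³) = −128.7 dBm

−128.7 dBm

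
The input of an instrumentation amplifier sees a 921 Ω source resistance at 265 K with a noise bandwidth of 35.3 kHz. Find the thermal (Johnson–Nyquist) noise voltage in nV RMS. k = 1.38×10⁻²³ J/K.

V_n = √(4kTRB)
4kTRB = 4 × 1.38×10⁻²³ × 265 × 9.21×10² × 3.53×10⁴ = 4.76×10⁻¹³ V²
V_n = √(4.76×10⁻¹³) = 6.90×10⁻⁷ V = 690 nV

690 nV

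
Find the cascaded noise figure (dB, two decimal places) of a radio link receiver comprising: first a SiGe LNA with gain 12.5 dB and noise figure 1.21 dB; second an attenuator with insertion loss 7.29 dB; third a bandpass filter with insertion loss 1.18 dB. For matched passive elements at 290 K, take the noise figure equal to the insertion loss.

Convert to linear (a loss of L dB is a gain of −L dB): F_i = 10^(NF_i/10), G_i = 10^(G_i,dB/10)
  Stage 1: F_1 = 10^(1.21/10) = 1.321, G_1 = 10^(12.5/10) = 17.78
  Stage 2: F_2 = 10^(7.29/10) = 5.358, G_2 = 10^(−7.29/10) = 0.1866
  Stage 3: F_3 = 10^(1.18/10) = 1.312, G_3 = 10^(−1.18/10) = 0.7621
Friis cascade:
  F = 1.321 + (5.358 − 1)/17.78 + (1.312 − 1)/3.319 = 1.660
NF = 10 log₁₀(1.660) = 2.20 dB

2.20 dB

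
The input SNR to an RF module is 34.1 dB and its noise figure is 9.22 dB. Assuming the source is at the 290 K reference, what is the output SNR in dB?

By definition F = SNR_in/SNR_out, so in dB: SNR_out = SNR_in − NF
SNR_out = 34.1 − 9.22 = 24.88 dB

24.88 dB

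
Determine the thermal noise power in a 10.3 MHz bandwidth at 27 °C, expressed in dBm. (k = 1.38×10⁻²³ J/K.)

−103.7 dBm

T = 27 °C + 273.15 = 300.15 K
P_n = kTB = 1.38×10⁻²³ × 300.15 × 1.03×10⁷ = 4.27×10⁻¹⁴ W
In dBm: 10 log₁₀(4.27×10⁻¹⁴ / 10⁻³) = −103.7 dBm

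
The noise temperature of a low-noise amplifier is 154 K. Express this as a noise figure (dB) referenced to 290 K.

F = 1 + T_e/T₀ = 1 + 154/290 = 1.53103
NF = 10 log₁₀(1.53103) = 1.85 dB

1.85 dB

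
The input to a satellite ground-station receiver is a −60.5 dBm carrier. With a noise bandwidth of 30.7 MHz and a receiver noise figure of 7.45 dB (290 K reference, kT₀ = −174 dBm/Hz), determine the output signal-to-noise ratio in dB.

31.2 dB

Noise floor: N = −174 + 10 log₁₀(B) + NF
10 log₁₀(3.07×10⁷) = 74.87 dB
N = −174 + 74.87 + 7.45 = −91.68 dBm
SNR = P_sig − N = −60.5 − (−91.68) = 31.18 dB → 31.2 dB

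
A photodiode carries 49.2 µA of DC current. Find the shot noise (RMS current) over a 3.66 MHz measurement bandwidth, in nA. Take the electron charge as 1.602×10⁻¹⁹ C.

7.60 nA

I_n = √(2qI·B)
2qI·B = 2 × 1.602×10⁻¹⁹ × 4.92×10⁻⁵ × 3.66×10⁶ = 5.77×10⁻¹⁷ A²
I_n = √(5.77×10⁻¹⁷) = 7.60×10⁻⁹ A = 7.60 nA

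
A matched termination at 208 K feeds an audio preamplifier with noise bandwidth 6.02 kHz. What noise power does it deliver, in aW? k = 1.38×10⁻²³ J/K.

17.3 aW

P_n = kTB = 1.38×10⁻²³ × 208 × 6.02×10³ = 1.73×10⁻¹⁷ W = 17.3 aW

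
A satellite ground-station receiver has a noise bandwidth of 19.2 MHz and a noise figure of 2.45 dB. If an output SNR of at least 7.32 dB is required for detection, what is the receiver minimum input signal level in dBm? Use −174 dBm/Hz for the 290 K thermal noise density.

Sensitivity = −174 + 10 log₁₀(B) + NF + SNR_min
= −174 + 72.83 + 2.45 + 7.32
= −91.40 dBm → −91.4 dBm

−91.4 dBm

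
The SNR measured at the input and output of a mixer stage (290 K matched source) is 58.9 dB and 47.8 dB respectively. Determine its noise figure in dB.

NF (dB) = SNR_in(dB) − SNR_out(dB) when the source is at T₀
NF = 58.9 − 47.8 = 11.1 dB

11.1 dB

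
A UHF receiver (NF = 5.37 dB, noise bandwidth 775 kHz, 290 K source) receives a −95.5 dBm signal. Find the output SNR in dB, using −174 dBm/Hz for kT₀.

14.2 dB

Noise floor: N = −174 + 10 log₁₀(B) + NF
10 log₁₀(7.75×10⁵) = 58.89 dB
N = −174 + 58.89 + 5.37 = −109.74 dBm
SNR = P_sig − N = −95.5 − (−109.74) = 14.24 dB → 14.2 dB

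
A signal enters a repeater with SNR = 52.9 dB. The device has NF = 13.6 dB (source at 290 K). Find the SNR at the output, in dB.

39.3 dB

By definition F = SNR_in/SNR_out, so in dB: SNR_out = SNR_in − NF
SNR_out = 52.9 − 13.6 = 39.3 dB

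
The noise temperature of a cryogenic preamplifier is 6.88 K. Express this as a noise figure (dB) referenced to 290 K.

0.102 dB

F = 1 + T_e/T₀ = 1 + 6.88/290 = 1.02372
NF = 10 log₁₀(1.02372) = 0.102 dB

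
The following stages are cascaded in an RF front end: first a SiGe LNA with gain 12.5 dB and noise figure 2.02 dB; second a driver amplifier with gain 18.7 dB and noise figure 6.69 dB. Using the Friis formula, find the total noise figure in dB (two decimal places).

Convert to linear (a loss of L dB is a gain of −L dB): F_i = 10^(NF_i/10), G_i = 10^(G_i,dB/10)
  Stage 1: F_1 = 10^(2.02/10) = 1.592, G_1 = 10^(12.5/10) = 17.78
  Stage 2: F_2 = 10^(6.69/10) = 4.667, G_2 = 10^(18.7/10) = 74.13
Friis cascade:
  F = 1.592 + (4.667 − 1)/17.78 = 1.798
NF = 10 log₁₀(1.798) = 2.55 dB

2.55 dB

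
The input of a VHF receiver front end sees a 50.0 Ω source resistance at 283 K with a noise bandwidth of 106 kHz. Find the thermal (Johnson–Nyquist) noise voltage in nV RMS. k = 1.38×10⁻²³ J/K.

V_n = √(4kTRB)
4kTRB = 4 × 1.38×10⁻²³ × 283 × 5.00×10¹ × 1.06×10⁵ = 8.28×10⁻¹⁴ V²
V_n = √(8.28×10⁻¹⁴) = 2.88×10⁻⁷ V = 288 nV

288 nV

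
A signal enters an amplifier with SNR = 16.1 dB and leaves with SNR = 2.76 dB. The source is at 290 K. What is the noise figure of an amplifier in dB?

13.34 dB

NF (dB) = SNR_in(dB) − SNR_out(dB) when the source is at T₀
NF = 16.1 − 2.76 = 13.34 dB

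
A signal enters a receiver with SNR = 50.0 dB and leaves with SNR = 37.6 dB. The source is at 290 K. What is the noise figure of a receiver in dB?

NF (dB) = SNR_in(dB) − SNR_out(dB) when the source is at T₀
NF = 50.0 − 37.6 = 12.4 dB

12.4 dB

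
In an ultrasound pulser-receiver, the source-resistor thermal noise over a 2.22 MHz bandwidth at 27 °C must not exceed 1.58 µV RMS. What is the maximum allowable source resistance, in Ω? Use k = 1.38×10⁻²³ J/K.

T = 27 °C + 273.15 = 300.15 K
Johnson–Nyquist: V_n = √(4kTRB) ⇒ R = V_n² / (4kTB)
4kTB = 4 × 1.38×10⁻²³ × 300.15 × 2.22×10⁶ = 3.68×10⁻¹⁴
R = (1.58×10⁻⁶)² / 3.68×10⁻¹⁴ = 6.79×10¹ Ω = 67.9 Ω

67.9 Ω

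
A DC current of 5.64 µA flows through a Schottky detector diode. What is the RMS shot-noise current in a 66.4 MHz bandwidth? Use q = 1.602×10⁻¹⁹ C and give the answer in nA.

11.0 nA

I_n = √(2qI·B)
2qI·B = 2 × 1.602×10⁻¹⁹ × 5.64×10⁻⁶ × 6.64×10⁷ = 1.20×10⁻¹⁶ A²
I_n = √(1.20×10⁻¹⁶) = 1.10×10⁻⁸ A = 11.0 nA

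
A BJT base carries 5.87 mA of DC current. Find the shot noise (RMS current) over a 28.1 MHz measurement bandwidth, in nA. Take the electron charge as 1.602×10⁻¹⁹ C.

230 nA

I_n = √(2qI·B)
2qI·B = 2 × 1.602×10⁻¹⁹ × 5.87×10⁻³ × 2.81×10⁷ = 5.28×10⁻¹⁴ A²
I_n = √(5.28×10⁻¹⁴) = 2.30×10⁻⁷ A = 230 nA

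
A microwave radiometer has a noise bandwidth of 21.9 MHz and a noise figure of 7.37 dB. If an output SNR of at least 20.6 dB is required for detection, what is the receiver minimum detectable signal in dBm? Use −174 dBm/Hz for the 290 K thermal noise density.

−72.6 dBm

Sensitivity = −174 + 10 log₁₀(B) + NF + SNR_min
= −174 + 73.4 + 7.37 + 20.6
= −72.63 dBm → −72.6 dBm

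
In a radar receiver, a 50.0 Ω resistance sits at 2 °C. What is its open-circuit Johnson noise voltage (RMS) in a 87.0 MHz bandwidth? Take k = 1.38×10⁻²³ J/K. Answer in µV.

T = 2 °C + 273.15 = 275.15 K
V_n = √(4kTRB)
4kTRB = 4 × 1.38×10⁻²³ × 275.15 × 5.00×10¹ × 8.70×10⁷ = 6.61×10⁻¹¹ V²
V_n = √(6.61×10⁻¹¹) = 8.13×10⁻⁶ V = 8.13 µV

8.13 µV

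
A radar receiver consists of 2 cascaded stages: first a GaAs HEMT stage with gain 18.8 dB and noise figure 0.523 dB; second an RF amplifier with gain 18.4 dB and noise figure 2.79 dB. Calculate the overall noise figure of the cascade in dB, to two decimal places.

0.57 dB

Convert to linear (a loss of L dB is a gain of −L dB): F_i = 10^(NF_i/10), G_i = 10^(G_i,dB/10)
  Stage 1: F_1 = 10^(0.523/10) = 1.128, G_1 = 10^(18.8/10) = 75.86
  Stage 2: F_2 = 10^(2.79/10) = 1.901, G_2 = 10^(18.4/10) = 69.18
Friis cascade:
  F = 1.128 + (1.901 − 1)/75.86 = 1.140
NF = 10 log₁₀(1.140) = 0.57 dB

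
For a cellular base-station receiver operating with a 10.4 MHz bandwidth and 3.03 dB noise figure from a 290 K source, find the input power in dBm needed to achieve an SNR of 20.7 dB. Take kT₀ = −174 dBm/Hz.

Sensitivity = −174 + 10 log₁₀(B) + NF + SNR_min
= −174 + 70.17 + 3.03 + 20.7
= −80.10 dBm → −80.1 dBm

−80.1 dBm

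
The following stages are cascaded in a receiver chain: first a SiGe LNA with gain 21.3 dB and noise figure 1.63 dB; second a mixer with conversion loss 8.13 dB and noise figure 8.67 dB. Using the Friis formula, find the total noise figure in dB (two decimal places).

Convert to linear (a loss of L dB is a gain of −L dB): F_i = 10^(NF_i/10), G_i = 10^(G_i,dB/10)
  Stage 1: F_1 = 10^(1.63/10) = 1.455, G_1 = 10^(21.3/10) = 134.9
  Stage 2: F_2 = 10^(8.67/10) = 7.362, G_2 = 10^(−8.13/10) = 0.1538
Friis cascade:
  F = 1.455 + (7.362 − 1)/134.9 = 1.503
NF = 10 log₁₀(1.503) = 1.77 dB

1.77 dB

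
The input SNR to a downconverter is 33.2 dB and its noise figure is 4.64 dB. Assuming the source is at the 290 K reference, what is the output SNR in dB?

By definition F = SNR_in/SNR_out, so in dB: SNR_out = SNR_in − NF
SNR_out = 33.2 − 4.64 = 28.56 dB

28.56 dB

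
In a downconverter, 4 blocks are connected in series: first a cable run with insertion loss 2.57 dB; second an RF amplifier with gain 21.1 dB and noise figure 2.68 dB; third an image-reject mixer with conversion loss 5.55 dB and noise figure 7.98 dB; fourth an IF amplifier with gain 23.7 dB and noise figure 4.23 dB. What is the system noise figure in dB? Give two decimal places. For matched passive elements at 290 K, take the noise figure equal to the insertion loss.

Convert to linear (a loss of L dB is a gain of −L dB): F_i = 10^(NF_i/10), G_i = 10^(G_i,dB/10)
  Stage 1: F_1 = 10^(2.57/10) = 1.807, G_1 = 10^(−2.57/10) = 0.5534
  Stage 2: F_2 = 10^(2.68/10) = 1.854, G_2 = 10^(21.1/10) = 128.8
  Stage 3: F_3 = 10^(7.98/10) = 6.281, G_3 = 10^(−5.55/10) = 0.2786
  Stage 4: F_4 = 10^(4.23/10) = 2.649, G_4 = 10^(23.7/10) = 234.4
Friis cascade:
  F = 1.807 + (1.854 − 1)/0.5534 + (6.281 − 1)/71.29 + (2.649 − 1)/19.86 = 3.507
NF = 10 log₁₀(3.507) = 5.45 dB

5.45 dB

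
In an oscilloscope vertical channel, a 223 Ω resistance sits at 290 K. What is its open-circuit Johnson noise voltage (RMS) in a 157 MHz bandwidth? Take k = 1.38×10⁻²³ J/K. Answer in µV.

23.7 µV

V_n = √(4kTRB)
4kTRB = 4 × 1.38×10⁻²³ × 290 × 2.23×10² × 1.57×10⁸ = 5.60×10⁻¹⁰ V²
V_n = √(5.60×10⁻¹⁰) = 2.37×10⁻⁵ V = 23.7 µV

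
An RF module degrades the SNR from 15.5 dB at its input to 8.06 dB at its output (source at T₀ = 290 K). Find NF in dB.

7.44 dB

NF (dB) = SNR_in(dB) − SNR_out(dB) when the source is at T₀
NF = 15.5 − 8.06 = 7.44 dB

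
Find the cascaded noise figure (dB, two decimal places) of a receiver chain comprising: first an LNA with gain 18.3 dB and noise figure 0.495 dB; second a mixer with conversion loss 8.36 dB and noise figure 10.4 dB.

Convert to linear (a loss of L dB is a gain of −L dB): F_i = 10^(NF_i/10), G_i = 10^(G_i,dB/10)
  Stage 1: F_1 = 10^(0.495/10) = 1.121, G_1 = 10^(18.3/10) = 67.61
  Stage 2: F_2 = 10^(10.4/10) = 10.96, G_2 = 10^(−8.36/10) = 0.1459
Friis cascade:
  F = 1.121 + (10.96 − 1)/67.61 = 1.268
NF = 10 log₁₀(1.268) = 1.03 dB

1.03 dB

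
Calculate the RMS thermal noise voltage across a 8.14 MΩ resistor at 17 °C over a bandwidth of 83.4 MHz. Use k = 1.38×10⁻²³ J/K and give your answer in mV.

3.30 mV

T = 17 °C + 273.15 = 290.15 K
V_n = √(4kTRB)
4kTRB = 4 × 1.38×10⁻²³ × 290.15 × 8.14×10⁶ × 8.34×10⁷ = 1.09×10⁻⁵ V²
V_n = √(1.09×10⁻⁵) = 3.30×10⁻³ V = 3.30 mV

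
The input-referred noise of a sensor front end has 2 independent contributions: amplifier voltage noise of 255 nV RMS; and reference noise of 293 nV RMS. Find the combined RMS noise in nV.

Uncorrelated sources add in power (mean-square): V_tot = √(ΣV_i²)
V_tot = √[(2.55×10⁻⁷)² + (2.93×10⁻⁷)²] = 3.88×10⁻⁷ V = 388 nV

388 nV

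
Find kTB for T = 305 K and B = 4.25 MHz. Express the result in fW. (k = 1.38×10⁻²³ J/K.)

17.9 fW

P_n = kTB = 1.38×10⁻²³ × 305 × 4.25×10⁶ = 1.79×10⁻¹⁴ W = 17.9 fW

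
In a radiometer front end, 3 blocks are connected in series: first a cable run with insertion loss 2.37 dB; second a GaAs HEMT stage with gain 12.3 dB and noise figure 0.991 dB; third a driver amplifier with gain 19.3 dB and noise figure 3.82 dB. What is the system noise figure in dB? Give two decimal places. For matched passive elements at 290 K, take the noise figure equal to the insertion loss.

3.64 dB

Convert to linear (a loss of L dB is a gain of −L dB): F_i = 10^(NF_i/10), G_i = 10^(G_i,dB/10)
  Stage 1: F_1 = 10^(2.37/10) = 1.726, G_1 = 10^(−2.37/10) = 0.5794
  Stage 2: F_2 = 10^(0.991/10) = 1.256, G_2 = 10^(12.3/10) = 16.98
  Stage 3: F_3 = 10^(3.82/10) = 2.410, G_3 = 10^(19.3/10) = 85.11
Friis cascade:
  F = 1.726 + (1.256 − 1)/0.5794 + (2.410 − 1)/9.840 = 2.311
NF = 10 log₁₀(2.311) = 3.64 dB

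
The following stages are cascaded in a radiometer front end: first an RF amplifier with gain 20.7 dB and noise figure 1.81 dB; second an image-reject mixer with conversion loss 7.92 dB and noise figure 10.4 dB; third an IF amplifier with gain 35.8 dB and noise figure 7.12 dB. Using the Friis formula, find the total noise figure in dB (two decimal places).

Convert to linear (a loss of L dB is a gain of −L dB): F_i = 10^(NF_i/10), G_i = 10^(G_i,dB/10)
  Stage 1: F_1 = 10^(1.81/10) = 1.517, G_1 = 10^(20.7/10) = 117.5
  Stage 2: F_2 = 10^(10.4/10) = 10.96, G_2 = 10^(−7.92/10) = 0.1614
  Stage 3: F_3 = 10^(7.12/10) = 5.152, G_3 = 10^(35.8/10) = 3802
Friis cascade:
  F = 1.517 + (10.96 − 1)/117.5 + (5.152 − 1)/18.97 = 1.821
NF = 10 log₁₀(1.821) = 2.60 dB

2.60 dB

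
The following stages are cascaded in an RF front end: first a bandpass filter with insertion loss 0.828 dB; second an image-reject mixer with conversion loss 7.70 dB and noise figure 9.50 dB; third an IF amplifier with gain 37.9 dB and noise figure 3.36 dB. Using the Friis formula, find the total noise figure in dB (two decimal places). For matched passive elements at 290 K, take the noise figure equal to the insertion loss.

Convert to linear (a loss of L dB is a gain of −L dB): F_i = 10^(NF_i/10), G_i = 10^(G_i,dB/10)
  Stage 1: F_1 = 10^(0.828/10) = 1.210, G_1 = 10^(−0.828/10) = 0.8264
  Stage 2: F_2 = 10^(9.50/10) = 8.913, G_2 = 10^(−7.70/10) = 0.1698
  Stage 3: F_3 = 10^(3.36/10) = 2.168, G_3 = 10^(37.9/10) = 6166
Friis cascade:
  F = 1.210 + (8.913 − 1)/0.8264 + (2.168 − 1)/0.1403 = 19.10
NF = 10 log₁₀(19.10) = 12.81 dB

12.81 dB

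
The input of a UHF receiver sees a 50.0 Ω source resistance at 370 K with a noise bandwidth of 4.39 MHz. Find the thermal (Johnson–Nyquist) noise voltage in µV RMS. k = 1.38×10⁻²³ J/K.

2.12 µV

V_n = √(4kTRB)
4kTRB = 4 × 1.38×10⁻²³ × 370 × 5.00×10¹ × 4.39×10⁶ = 4.48×10⁻¹² V²
V_n = √(4.48×10⁻¹²) = 2.12×10⁻⁶ V = 2.12 µV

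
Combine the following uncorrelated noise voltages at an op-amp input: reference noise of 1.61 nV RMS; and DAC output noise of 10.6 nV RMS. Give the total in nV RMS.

10.7 nV

Uncorrelated sources add in power (mean-square): V_tot = √(ΣV_i²)
V_tot = √[(1.61×10⁻⁹)² + (1.06×10⁻⁸)²] = 1.07×10⁻⁸ V = 10.7 nV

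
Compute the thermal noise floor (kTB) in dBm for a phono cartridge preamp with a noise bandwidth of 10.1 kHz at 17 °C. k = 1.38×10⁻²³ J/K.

−133.9 dBm

T = 17 °C + 273.15 = 290.15 K
P_n = kTB = 1.38×10⁻²³ × 290.15 × 1.01×10⁴ = 4.04×10⁻¹⁷ W
In dBm: 10 log₁₀(4.04×10⁻¹⁷ / 10⁻³) = −133.9 dBm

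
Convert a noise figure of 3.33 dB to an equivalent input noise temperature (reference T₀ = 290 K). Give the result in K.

334 K

F = 10^(3.33/10) = 2.15278
T_e = (F − 1)·T₀ = (2.15278 − 1) × 290 = 334 K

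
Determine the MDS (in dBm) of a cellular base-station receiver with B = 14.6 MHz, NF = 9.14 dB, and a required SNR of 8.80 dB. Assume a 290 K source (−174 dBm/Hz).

−84.4 dBm

Sensitivity = −174 + 10 log₁₀(B) + NF + SNR_min
= −174 + 71.64 + 9.14 + 8.80
= −84.42 dBm → −84.4 dBm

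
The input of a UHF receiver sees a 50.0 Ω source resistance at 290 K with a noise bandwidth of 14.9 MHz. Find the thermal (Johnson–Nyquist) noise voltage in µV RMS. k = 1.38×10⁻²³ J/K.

V_n = √(4kTRB)
4kTRB = 4 × 1.38×10⁻²³ × 290 × 5.00×10¹ × 1.49×10⁷ = 1.19×10⁻¹¹ V²
V_n = √(1.19×10⁻¹¹) = 3.45×10⁻⁶ V = 3.45 µV

3.45 µV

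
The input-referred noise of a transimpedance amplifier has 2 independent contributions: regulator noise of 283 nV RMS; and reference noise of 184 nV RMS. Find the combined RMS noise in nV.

Uncorrelated sources add in power (mean-square): V_tot = √(ΣV_i²)
V_tot = √[(2.83×10⁻⁷)² + (1.84×10⁻⁷)²] = 3.38×10⁻⁷ V = 338 nV

338 nV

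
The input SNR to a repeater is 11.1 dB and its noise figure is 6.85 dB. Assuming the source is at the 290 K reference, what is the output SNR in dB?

By definition F = SNR_in/SNR_out, so in dB: SNR_out = SNR_in − NF
SNR_out = 11.1 − 6.85 = 4.25 dB

4.25 dB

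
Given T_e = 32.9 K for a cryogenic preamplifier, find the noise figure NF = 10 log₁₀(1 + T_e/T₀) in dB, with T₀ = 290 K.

0.467 dB

F = 1 + T_e/T₀ = 1 + 32.9/290 = 1.11345
NF = 10 log₁₀(1.11345) = 0.467 dB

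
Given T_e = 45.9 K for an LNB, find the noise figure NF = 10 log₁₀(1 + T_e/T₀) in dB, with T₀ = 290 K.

0.638 dB

F = 1 + T_e/T₀ = 1 + 45.9/290 = 1.15828
NF = 10 log₁₀(1.15828) = 0.638 dB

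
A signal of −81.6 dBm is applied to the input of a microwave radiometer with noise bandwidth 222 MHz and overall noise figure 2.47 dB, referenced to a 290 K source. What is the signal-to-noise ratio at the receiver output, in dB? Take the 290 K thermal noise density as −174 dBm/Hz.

6.5 dB

Noise floor: N = −174 + 10 log₁₀(B) + NF
10 log₁₀(2.22×10⁸) = 83.46 dB
N = −174 + 83.46 + 2.47 = −88.07 dBm
SNR = P_sig − N = −81.6 − (−88.07) = 6.47 dB → 6.5 dB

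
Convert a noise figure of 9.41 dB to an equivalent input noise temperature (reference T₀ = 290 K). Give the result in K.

2242 K

F = 10^(9.41/10) = 8.72971
T_e = (F − 1)·T₀ = (8.72971 − 1) × 290 = 2242 K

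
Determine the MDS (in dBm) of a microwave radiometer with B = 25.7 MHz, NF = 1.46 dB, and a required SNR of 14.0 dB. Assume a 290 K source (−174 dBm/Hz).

−84.4 dBm

Sensitivity = −174 + 10 log₁₀(B) + NF + SNR_min
= −174 + 74.1 + 1.46 + 14.0
= −84.44 dBm → −84.4 dBm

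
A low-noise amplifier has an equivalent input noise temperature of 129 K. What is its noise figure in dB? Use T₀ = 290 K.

1.60 dB

F = 1 + T_e/T₀ = 1 + 129/290 = 1.44483
NF = 10 log₁₀(1.44483) = 1.60 dB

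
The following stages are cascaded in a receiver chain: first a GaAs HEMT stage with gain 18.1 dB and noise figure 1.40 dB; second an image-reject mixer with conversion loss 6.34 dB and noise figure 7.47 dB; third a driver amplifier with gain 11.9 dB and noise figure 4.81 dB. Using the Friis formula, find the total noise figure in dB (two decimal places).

2.00 dB

Convert to linear (a loss of L dB is a gain of −L dB): F_i = 10^(NF_i/10), G_i = 10^(G_i,dB/10)
  Stage 1: F_1 = 10^(1.40/10) = 1.380, G_1 = 10^(18.1/10) = 64.57
  Stage 2: F_2 = 10^(7.47/10) = 5.585, G_2 = 10^(−6.34/10) = 0.2323
  Stage 3: F_3 = 10^(4.81/10) = 3.027, G_3 = 10^(11.9/10) = 15.49
Friis cascade:
  F = 1.380 + (5.585 − 1)/64.57 + (3.027 − 1)/15.00 = 1.587
NF = 10 log₁₀(1.587) = 2.00 dB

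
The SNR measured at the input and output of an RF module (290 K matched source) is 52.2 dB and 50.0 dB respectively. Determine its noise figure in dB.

NF (dB) = SNR_in(dB) − SNR_out(dB) when the source is at T₀
NF = 52.2 − 50.0 = 2.2 dB

2.2 dB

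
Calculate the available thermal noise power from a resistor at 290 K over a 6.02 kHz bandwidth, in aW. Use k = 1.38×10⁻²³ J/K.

24.1 aW

P_n = kTB = 1.38×10⁻²³ × 290 × 6.02×10³ = 2.41×10⁻¹⁷ W = 24.1 aW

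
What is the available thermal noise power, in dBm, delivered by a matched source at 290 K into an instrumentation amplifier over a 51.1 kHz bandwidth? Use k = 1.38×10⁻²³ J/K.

−126.9 dBm

P_n = kTB = 1.38×10⁻²³ × 290 × 5.11×10⁴ = 2.05×10⁻¹⁶ W
In dBm: 10 log₁₀(2.05×10⁻¹⁶ / 10⁻³) = −126.9 dBm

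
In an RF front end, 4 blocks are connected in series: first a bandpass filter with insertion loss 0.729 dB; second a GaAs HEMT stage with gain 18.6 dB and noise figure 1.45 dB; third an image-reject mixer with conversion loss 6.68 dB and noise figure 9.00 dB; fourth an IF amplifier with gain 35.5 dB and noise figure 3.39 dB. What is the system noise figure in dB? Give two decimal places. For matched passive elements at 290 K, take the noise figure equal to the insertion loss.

Convert to linear (a loss of L dB is a gain of −L dB): F_i = 10^(NF_i/10), G_i = 10^(G_i,dB/10)
  Stage 1: F_1 = 10^(0.729/10) = 1.183, G_1 = 10^(−0.729/10) = 0.8455
  Stage 2: F_2 = 10^(1.45/10) = 1.396, G_2 = 10^(18.6/10) = 72.44
  Stage 3: F_3 = 10^(9.00/10) = 7.943, G_3 = 10^(−6.68/10) = 0.2148
  Stage 4: F_4 = 10^(3.39/10) = 2.183, G_4 = 10^(35.5/10) = 3548
Friis cascade:
  F = 1.183 + (1.396 − 1)/0.8455 + (7.943 − 1)/61.25 + (2.183 − 1)/13.16 = 1.855
NF = 10 log₁₀(1.855) = 2.68 dB

2.68 dB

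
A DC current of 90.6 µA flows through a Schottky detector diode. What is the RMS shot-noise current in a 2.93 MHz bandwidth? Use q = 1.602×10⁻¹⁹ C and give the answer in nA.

I_n = √(2qI·B)
2qI·B = 2 × 1.602×10⁻¹⁹ × 9.06×10⁻⁵ × 2.93×10⁶ = 8.51×10⁻¹⁷ A²
I_n = √(8.51×10⁻¹⁷) = 9.22×10⁻⁹ A = 9.22 nA

9.22 nA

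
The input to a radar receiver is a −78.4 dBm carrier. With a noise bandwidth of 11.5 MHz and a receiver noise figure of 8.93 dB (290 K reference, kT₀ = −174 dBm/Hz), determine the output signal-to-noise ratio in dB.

Noise floor: N = −174 + 10 log₁₀(B) + NF
10 log₁₀(1.15×10⁷) = 70.61 dB
N = −174 + 70.61 + 8.93 = −94.46 dBm
SNR = P_sig − N = −78.4 − (−94.46) = 16.06 dB → 16.1 dB

16.1 dB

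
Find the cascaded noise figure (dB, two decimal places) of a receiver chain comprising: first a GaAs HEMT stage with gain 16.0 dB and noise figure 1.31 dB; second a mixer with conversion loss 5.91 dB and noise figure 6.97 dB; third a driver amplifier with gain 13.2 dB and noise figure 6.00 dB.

2.42 dB

Convert to linear (a loss of L dB is a gain of −L dB): F_i = 10^(NF_i/10), G_i = 10^(G_i,dB/10)
  Stage 1: F_1 = 10^(1.31/10) = 1.352, G_1 = 10^(16.0/10) = 39.81
  Stage 2: F_2 = 10^(6.97/10) = 4.977, G_2 = 10^(−5.91/10) = 0.2564
  Stage 3: F_3 = 10^(6.00/10) = 3.981, G_3 = 10^(13.2/10) = 20.89
Friis cascade:
  F = 1.352 + (4.977 − 1)/39.81 + (3.981 − 1)/10.21 = 1.744
NF = 10 log₁₀(1.744) = 2.42 dB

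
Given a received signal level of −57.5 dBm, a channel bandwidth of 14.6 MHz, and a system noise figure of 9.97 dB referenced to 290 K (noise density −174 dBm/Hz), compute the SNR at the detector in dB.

Noise floor: N = −174 + 10 log₁₀(B) + NF
10 log₁₀(1.46×10⁷) = 71.64 dB
N = −174 + 71.64 + 9.97 = −92.39 dBm
SNR = P_sig − N = −57.5 − (−92.39) = 34.89 dB → 34.9 dB

34.9 dB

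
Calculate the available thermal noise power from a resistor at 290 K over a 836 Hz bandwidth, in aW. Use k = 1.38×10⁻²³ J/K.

P_n = kTB = 1.38×10⁻²³ × 290 × 8.36×10² = 3.35×10⁻¹⁸ W = 3.35 aW

3.35 aW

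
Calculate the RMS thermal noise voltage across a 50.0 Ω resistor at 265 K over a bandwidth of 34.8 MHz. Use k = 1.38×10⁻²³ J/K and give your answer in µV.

5.05 µV

V_n = √(4kTRB)
4kTRB = 4 × 1.38×10⁻²³ × 265 × 5.00×10¹ × 3.48×10⁷ = 2.55×10⁻¹¹ V²
V_n = √(2.55×10⁻¹¹) = 5.05×10⁻⁶ V = 5.05 µV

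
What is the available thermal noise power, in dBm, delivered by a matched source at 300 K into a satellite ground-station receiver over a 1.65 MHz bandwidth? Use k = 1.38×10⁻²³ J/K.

P_n = kTB = 1.38×10⁻²³ × 300 × 1.65×10⁶ = 6.83×10⁻¹⁵ W
In dBm: 10 log₁₀(6.83×10⁻¹⁵ / 10⁻³) = −111.7 dBm

−111.7 dBm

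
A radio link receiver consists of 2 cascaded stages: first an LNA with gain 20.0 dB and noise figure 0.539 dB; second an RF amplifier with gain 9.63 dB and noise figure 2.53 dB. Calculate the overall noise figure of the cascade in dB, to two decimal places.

Convert to linear (a loss of L dB is a gain of −L dB): F_i = 10^(NF_i/10), G_i = 10^(G_i,dB/10)
  Stage 1: F_1 = 10^(0.539/10) = 1.132, G_1 = 10^(20.0/10) = 100.0
  Stage 2: F_2 = 10^(2.53/10) = 1.791, G_2 = 10^(9.63/10) = 9.183
Friis cascade:
  F = 1.132 + (1.791 − 1)/100.0 = 1.140
NF = 10 log₁₀(1.140) = 0.57 dB

0.57 dB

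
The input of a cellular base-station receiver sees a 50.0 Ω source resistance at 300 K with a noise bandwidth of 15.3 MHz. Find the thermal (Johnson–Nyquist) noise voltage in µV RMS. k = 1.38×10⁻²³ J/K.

3.56 µV

V_n = √(4kTRB)
4kTRB = 4 × 1.38×10⁻²³ × 300 × 5.00×10¹ × 1.53×10⁷ = 1.27×10⁻¹¹ V²
V_n = √(1.27×10⁻¹¹) = 3.56×10⁻⁶ V = 3.56 µV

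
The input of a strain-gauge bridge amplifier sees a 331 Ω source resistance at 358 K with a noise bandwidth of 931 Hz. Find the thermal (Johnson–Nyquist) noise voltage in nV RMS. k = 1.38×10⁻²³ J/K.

78.0 nV

V_n = √(4kTRB)
4kTRB = 4 × 1.38×10⁻²³ × 358 × 3.31×10² × 9.31×10² = 6.09×10⁻¹⁵ V²
V_n = √(6.09×10⁻¹⁵) = 7.80×10⁻⁸ V = 78.0 nV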